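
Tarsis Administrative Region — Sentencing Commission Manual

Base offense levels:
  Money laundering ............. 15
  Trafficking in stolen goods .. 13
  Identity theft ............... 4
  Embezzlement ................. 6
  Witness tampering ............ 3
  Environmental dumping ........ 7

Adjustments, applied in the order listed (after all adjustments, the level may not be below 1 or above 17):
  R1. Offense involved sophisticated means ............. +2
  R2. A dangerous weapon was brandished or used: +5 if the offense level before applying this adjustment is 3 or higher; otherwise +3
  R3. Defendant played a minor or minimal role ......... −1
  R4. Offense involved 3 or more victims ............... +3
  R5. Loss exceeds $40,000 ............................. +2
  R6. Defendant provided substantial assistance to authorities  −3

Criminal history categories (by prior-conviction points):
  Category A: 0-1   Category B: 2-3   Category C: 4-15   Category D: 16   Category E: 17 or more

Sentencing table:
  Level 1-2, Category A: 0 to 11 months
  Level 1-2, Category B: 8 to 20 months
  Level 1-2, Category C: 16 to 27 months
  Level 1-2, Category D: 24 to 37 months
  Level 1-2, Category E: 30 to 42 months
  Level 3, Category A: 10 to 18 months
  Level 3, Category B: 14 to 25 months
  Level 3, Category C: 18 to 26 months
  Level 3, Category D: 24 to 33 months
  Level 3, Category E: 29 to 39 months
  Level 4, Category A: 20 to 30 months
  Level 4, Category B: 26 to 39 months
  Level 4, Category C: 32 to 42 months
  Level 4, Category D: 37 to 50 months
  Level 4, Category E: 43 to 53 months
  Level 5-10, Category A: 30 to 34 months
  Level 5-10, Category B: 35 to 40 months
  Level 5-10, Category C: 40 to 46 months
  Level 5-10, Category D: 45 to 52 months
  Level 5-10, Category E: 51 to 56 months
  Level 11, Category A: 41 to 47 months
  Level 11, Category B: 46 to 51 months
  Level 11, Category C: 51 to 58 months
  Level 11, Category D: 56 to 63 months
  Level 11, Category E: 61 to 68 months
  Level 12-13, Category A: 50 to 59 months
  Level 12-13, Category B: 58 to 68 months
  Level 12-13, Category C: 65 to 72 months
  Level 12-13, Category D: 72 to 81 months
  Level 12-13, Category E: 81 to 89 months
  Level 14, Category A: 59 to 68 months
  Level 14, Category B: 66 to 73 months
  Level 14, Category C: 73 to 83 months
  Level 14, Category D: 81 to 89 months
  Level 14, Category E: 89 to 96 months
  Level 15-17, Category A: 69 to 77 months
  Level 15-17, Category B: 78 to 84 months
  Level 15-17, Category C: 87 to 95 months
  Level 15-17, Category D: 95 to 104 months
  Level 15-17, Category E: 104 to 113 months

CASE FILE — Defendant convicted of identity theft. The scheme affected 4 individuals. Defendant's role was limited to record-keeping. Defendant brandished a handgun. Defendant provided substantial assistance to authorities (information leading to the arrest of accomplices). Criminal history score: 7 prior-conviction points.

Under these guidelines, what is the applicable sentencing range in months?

Base offense level for identity theft: 4.
R2 applies (level before this adjustment is 4 ≥ 3, so +5): 4 + 5 = 9.
R3 applies: 9 − 1 = 8.
R4 applies: 8 + 3 = 11.
R5 does not apply.
R6 applies: 11 − 3 = 8.
Final offense level: 8.
Criminal history: 7 prior points → Category C (4-15).
Level 8 falls in the 5-10 band.
Grid: Level 5-10 × Category C = 40-46 months.

40-46 months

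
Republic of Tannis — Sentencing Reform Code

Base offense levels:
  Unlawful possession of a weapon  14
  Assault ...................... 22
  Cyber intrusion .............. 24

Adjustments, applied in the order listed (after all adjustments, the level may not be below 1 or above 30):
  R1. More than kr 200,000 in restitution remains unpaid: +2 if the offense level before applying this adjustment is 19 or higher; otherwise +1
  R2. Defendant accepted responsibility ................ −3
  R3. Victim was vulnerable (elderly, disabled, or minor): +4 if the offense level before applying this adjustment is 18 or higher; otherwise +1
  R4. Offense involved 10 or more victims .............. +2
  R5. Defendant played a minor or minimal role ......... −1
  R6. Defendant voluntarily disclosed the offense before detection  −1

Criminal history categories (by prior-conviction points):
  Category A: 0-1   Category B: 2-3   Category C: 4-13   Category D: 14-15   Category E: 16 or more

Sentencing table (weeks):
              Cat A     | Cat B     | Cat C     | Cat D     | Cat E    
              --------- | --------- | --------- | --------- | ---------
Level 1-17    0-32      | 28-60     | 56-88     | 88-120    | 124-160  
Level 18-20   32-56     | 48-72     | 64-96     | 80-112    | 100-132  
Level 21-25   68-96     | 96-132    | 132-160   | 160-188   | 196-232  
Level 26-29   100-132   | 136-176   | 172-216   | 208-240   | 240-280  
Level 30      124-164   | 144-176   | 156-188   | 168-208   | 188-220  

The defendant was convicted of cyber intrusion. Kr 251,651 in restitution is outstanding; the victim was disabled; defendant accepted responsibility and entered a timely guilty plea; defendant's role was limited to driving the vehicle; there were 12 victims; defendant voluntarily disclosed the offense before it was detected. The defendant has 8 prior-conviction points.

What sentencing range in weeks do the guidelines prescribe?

172-216 weeks

Base offense level for cyber intrusion: 24.
R1 applies (level before this adjustment is 24 ≥ 19, so +2): 24 + 2 = 26.
R2 applies: 26 − 3 = 23.
R3 applies (level before this adjustment is 23 ≥ 18, so +4): 23 + 4 = 27.
R4 applies: 27 + 2 = 29.
R5 applies: 29 − 1 = 28.
R6 applies: 28 − 1 = 27.
Final offense level: 27.
Criminal history: 8 prior points → Category C (4-13).
Level 27 falls in the 26-29 band.
Grid: Level 26-29 × Category C = 172-216 weeks.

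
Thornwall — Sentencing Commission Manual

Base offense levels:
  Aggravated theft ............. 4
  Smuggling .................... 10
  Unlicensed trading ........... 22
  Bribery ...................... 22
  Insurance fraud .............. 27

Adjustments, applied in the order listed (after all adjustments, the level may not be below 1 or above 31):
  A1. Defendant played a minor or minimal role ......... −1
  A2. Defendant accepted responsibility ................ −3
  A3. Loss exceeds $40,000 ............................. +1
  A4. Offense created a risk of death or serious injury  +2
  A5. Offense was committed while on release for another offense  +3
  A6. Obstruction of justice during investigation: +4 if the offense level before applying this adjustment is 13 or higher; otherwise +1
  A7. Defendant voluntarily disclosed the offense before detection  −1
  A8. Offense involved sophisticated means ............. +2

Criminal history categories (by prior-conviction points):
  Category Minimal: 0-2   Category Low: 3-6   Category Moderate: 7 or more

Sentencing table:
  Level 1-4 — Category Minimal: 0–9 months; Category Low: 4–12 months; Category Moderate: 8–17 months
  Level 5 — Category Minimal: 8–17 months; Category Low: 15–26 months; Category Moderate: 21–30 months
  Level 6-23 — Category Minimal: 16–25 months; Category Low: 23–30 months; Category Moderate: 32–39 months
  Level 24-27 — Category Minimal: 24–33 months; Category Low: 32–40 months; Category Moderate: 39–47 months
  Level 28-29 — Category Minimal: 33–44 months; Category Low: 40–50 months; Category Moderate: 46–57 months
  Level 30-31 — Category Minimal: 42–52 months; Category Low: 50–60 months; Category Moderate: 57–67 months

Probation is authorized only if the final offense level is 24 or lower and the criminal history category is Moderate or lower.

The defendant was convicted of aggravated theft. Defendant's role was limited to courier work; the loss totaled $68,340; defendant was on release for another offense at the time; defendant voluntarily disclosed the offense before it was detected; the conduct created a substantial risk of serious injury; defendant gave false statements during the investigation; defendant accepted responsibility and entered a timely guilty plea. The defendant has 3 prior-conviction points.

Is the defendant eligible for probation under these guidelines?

Yes

Base offense level for aggravated theft: 4.
A1 applies: 4 − 1 = 3.
A2 applies: 3 − 3 = 0.
A3 applies: 0 + 1 = 1.
A4 applies: 1 + 2 = 3.
A5 applies: 3 + 3 = 6.
A6 applies (level before this adjustment is 6 < 13, so +1): 6 + 1 = 7.
A7 applies: 7 − 1 = 6.
Final offense level: 6.
Criminal history: 3 prior points → Category Low (3-6).
Level 6 falls in the 6-23 band.
Grid: Level 6-23 × Category Low = 23-30 months.
Probation check: level 6 ≤ 24 and category Low ≤ Moderate → eligible.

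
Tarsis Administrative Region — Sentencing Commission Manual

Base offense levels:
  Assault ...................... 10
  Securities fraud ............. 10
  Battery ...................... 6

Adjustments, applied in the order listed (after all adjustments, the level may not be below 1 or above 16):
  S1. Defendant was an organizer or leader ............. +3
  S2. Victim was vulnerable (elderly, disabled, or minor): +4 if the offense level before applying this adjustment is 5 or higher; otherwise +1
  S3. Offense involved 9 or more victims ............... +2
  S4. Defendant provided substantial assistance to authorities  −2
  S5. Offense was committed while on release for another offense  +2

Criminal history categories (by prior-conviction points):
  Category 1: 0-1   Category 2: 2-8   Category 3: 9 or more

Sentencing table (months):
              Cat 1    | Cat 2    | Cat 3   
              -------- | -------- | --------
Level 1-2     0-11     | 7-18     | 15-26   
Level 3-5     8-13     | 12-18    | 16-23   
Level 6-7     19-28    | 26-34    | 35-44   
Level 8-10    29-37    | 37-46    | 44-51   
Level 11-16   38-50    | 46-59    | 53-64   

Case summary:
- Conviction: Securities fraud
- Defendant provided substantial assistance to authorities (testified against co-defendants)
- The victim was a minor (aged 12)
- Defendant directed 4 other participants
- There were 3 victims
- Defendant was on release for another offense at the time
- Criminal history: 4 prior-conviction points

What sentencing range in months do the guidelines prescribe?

46-59 months

Base offense level for securities fraud: 10.
S1 applies: 10 + 3 = 13.
S2 applies (level before this adjustment is 13 ≥ 5, so +4): 13 + 4 = 17.
S3 does not apply.
S4 applies: 17 − 2 = 15.
S5 applies: 15 + 2 = 17.
Level 17 exceeds the maximum of 16; capped at 16.
Final offense level: 16.
Criminal history: 4 prior points → Category 2 (2-8).
Level 16 falls in the 11-16 band.
Grid: Level 11-16 × Category 2 = 46-59 months.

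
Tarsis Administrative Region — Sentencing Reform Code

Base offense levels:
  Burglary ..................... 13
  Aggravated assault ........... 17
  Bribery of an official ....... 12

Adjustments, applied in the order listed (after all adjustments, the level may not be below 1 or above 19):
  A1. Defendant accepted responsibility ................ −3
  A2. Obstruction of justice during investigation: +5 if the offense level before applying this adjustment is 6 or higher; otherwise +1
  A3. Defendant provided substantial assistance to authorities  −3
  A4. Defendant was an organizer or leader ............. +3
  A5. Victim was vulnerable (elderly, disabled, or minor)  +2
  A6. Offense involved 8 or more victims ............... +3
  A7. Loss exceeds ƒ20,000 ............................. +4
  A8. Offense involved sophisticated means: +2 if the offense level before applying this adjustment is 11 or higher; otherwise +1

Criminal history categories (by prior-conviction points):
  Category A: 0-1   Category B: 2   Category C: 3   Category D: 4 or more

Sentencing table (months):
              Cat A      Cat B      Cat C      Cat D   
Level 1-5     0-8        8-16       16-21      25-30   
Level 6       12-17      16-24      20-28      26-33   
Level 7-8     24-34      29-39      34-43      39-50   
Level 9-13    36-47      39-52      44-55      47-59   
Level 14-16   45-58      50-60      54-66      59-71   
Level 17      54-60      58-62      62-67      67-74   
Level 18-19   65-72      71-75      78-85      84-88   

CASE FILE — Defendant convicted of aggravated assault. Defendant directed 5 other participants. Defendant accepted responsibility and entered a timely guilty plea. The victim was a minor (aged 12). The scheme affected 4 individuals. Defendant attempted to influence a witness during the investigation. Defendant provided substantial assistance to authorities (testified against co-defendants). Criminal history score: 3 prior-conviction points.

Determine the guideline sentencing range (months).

78-85 months

Base offense level for aggravated assault: 17.
A1 applies: 17 − 3 = 14.
A2 applies (level before this adjustment is 14 ≥ 6, so +5): 14 + 5 = 19.
A3 applies: 19 − 3 = 16.
A4 applies: 16 + 3 = 19.
A5 applies: 19 + 2 = 21.
A6 does not apply.
A8 does not apply.
Level 21 exceeds the maximum of 19; capped at 19.
Final offense level: 19.
Criminal history: 3 prior points → Category C (3).
Level 19 falls in the 18-19 band.
Grid: Level 18-19 × Category C = 78-85 months.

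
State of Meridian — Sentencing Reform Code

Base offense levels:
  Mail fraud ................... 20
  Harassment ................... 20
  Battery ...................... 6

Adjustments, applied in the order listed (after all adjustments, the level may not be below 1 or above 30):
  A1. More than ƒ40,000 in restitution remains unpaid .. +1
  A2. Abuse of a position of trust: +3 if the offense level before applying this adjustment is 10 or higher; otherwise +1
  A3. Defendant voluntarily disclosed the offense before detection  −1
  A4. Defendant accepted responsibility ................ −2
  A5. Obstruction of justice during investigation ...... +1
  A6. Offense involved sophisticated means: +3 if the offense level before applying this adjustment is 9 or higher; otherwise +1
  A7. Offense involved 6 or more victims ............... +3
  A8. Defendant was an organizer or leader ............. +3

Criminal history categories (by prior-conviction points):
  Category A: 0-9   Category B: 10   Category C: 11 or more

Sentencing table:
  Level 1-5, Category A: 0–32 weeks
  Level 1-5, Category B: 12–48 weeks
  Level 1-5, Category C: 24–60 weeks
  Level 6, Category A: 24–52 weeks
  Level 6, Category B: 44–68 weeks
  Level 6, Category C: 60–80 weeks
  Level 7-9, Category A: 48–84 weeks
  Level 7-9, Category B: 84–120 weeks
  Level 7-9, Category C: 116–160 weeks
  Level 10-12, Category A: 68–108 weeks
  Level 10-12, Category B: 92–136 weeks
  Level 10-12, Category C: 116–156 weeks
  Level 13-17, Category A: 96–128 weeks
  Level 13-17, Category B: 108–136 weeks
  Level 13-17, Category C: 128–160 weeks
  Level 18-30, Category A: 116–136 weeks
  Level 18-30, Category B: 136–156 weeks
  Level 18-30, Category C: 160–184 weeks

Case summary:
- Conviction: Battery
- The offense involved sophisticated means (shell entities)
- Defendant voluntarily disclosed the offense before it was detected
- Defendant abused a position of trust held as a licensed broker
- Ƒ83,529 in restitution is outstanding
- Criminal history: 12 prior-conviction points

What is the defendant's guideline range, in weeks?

Base offense level for battery: 6.
A1 applies: 6 + 1 = 7.
A2 applies (level before this adjustment is 7 < 10, so +1): 7 + 1 = 8.
A3 applies: 8 − 1 = 7.
A4 does not apply.
A5 does not apply.
A6 applies (level before this adjustment is 7 < 9, so +1): 7 + 1 = 8.
A7 does not apply.
A8 does not apply.
Final offense level: 8.
Criminal history: 12 prior points → Category C (11+).
Level 8 falls in the 7-9 band.
Grid: Level 7-9 × Category C = 116-160 weeks.

116-160 weeks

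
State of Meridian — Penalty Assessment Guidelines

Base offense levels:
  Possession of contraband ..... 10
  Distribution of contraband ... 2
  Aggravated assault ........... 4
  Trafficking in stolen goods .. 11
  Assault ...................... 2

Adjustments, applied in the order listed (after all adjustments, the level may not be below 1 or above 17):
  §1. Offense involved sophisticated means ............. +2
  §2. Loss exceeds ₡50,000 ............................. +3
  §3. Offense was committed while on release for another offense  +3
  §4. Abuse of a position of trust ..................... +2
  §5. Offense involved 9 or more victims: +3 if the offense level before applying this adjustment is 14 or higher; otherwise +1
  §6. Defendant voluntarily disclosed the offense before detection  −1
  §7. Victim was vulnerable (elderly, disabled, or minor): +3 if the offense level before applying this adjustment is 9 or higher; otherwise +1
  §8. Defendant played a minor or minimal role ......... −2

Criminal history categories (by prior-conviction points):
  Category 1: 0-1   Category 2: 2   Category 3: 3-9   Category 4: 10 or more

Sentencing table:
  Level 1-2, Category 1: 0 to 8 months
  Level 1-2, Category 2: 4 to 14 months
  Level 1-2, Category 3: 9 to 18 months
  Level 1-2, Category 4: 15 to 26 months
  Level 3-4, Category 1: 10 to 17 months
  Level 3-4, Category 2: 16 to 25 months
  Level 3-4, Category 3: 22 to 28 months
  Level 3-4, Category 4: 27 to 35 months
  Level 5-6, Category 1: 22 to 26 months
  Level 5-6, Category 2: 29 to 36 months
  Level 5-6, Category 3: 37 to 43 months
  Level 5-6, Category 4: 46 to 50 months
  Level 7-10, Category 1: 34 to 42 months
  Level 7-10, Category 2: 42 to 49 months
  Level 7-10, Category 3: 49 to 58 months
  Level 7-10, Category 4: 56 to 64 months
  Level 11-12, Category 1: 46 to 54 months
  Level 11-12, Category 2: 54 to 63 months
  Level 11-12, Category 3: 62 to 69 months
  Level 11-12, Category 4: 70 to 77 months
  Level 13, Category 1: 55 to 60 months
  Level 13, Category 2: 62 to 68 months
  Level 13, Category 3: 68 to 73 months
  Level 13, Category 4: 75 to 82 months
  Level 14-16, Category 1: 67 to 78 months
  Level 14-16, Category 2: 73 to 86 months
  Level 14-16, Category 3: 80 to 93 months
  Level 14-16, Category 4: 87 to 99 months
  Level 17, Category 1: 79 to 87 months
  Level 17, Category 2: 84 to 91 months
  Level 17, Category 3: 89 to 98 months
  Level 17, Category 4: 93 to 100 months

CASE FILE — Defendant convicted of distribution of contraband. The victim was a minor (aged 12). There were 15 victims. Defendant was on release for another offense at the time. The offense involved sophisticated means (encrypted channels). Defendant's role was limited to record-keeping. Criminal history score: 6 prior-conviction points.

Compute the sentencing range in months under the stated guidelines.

49-58 months

Base offense level for distribution of contraband: 2.
§1 applies: 2 + 2 = 4.
§2 does not apply.
§3 applies: 4 + 3 = 7.
§4 does not apply.
§5 applies (level before this adjustment is 7 < 14, so +1): 7 + 1 = 8.
§7 applies (level before this adjustment is 8 < 9, so +1): 8 + 1 = 9.
§8 applies: 9 − 2 = 7.
Final offense level: 7.
Criminal history: 6 prior points → Category 3 (3-9).
Level 7 falls in the 7-10 band.
Grid: Level 7-10 × Category 3 = 49-58 months.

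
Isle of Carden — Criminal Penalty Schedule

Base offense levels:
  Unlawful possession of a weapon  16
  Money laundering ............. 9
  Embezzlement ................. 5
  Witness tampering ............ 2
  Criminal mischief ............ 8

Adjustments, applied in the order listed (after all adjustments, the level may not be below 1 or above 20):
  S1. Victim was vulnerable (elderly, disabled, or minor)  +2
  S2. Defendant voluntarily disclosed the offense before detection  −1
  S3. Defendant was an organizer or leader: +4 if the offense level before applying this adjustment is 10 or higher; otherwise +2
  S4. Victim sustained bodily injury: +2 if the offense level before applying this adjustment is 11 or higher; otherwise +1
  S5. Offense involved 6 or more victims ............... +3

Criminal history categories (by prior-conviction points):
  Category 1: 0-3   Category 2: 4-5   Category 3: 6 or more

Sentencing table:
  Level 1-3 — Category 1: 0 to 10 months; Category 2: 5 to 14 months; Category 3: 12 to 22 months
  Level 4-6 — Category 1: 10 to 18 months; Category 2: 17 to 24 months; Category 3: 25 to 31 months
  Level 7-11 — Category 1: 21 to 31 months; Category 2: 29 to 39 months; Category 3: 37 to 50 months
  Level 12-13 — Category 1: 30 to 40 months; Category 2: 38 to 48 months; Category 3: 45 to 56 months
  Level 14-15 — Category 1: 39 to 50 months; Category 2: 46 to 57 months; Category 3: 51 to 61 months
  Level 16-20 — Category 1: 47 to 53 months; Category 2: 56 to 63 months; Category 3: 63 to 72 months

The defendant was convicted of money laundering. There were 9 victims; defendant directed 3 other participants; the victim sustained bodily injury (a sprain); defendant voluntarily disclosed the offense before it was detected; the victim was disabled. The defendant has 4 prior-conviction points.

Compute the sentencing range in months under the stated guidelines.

56-63 months

Base offense level for money laundering: 9.
S1 applies: 9 + 2 = 11.
S2 applies: 11 − 1 = 10.
S3 applies (level before this adjustment is 10 ≥ 10, so +4): 10 + 4 = 14.
S4 applies (level before this adjustment is 14 ≥ 11, so +2): 14 + 2 = 16.
S5 applies: 16 + 3 = 19.
Final offense level: 19.
Criminal history: 4 prior points → Category 2 (4-5).
Level 19 falls in the 16-20 band.
Grid: Level 16-20 × Category 2 = 56-63 months.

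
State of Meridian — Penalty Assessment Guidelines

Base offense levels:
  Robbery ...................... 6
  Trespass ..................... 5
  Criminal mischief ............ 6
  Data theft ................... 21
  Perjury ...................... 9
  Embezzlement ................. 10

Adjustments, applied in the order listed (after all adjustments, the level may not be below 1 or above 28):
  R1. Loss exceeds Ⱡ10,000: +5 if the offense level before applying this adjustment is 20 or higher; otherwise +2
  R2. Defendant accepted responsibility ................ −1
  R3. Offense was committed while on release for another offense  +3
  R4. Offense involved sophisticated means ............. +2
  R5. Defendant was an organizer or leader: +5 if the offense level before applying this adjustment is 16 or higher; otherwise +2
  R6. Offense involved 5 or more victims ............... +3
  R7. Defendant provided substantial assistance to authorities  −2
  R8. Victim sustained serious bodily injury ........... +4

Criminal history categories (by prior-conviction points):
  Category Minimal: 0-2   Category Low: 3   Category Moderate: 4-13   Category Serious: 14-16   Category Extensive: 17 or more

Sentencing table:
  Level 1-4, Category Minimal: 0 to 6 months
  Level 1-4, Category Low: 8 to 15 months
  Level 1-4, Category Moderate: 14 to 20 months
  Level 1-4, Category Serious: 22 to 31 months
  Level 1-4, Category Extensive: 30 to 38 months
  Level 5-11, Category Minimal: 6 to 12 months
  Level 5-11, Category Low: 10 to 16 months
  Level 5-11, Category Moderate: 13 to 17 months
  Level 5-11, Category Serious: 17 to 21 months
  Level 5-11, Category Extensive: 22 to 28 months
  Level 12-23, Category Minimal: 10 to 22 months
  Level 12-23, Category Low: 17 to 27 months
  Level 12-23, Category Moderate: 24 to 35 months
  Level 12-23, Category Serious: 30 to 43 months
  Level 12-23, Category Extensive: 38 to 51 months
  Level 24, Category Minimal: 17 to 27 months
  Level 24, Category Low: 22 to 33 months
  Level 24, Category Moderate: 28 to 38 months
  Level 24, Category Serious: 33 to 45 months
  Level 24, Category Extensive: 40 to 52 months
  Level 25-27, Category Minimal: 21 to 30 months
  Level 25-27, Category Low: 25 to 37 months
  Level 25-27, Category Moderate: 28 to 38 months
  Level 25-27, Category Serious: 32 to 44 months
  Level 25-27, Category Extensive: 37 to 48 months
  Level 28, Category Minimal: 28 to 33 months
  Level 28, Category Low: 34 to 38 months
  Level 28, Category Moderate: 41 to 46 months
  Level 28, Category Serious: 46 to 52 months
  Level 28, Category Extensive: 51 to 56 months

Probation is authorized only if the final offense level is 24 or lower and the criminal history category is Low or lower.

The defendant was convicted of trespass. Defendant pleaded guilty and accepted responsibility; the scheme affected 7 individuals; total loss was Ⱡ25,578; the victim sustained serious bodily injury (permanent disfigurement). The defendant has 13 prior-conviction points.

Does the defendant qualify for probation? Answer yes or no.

Base offense level for trespass: 5.
R1 applies (level before this adjustment is 5 < 20, so +2): 5 + 2 = 7.
R2 applies: 7 − 1 = 6.
R6 applies: 6 + 3 = 9.
R8 applies: 9 + 4 = 13.
Final offense level: 13.
Criminal history: 13 prior points → Category Moderate (4-13).
Level 13 falls in the 12-23 band.
Grid: Level 12-23 × Category Moderate = 24-35 months.
Probation check: level 13 ≤ 24 and category Moderate > Low → not eligible.

No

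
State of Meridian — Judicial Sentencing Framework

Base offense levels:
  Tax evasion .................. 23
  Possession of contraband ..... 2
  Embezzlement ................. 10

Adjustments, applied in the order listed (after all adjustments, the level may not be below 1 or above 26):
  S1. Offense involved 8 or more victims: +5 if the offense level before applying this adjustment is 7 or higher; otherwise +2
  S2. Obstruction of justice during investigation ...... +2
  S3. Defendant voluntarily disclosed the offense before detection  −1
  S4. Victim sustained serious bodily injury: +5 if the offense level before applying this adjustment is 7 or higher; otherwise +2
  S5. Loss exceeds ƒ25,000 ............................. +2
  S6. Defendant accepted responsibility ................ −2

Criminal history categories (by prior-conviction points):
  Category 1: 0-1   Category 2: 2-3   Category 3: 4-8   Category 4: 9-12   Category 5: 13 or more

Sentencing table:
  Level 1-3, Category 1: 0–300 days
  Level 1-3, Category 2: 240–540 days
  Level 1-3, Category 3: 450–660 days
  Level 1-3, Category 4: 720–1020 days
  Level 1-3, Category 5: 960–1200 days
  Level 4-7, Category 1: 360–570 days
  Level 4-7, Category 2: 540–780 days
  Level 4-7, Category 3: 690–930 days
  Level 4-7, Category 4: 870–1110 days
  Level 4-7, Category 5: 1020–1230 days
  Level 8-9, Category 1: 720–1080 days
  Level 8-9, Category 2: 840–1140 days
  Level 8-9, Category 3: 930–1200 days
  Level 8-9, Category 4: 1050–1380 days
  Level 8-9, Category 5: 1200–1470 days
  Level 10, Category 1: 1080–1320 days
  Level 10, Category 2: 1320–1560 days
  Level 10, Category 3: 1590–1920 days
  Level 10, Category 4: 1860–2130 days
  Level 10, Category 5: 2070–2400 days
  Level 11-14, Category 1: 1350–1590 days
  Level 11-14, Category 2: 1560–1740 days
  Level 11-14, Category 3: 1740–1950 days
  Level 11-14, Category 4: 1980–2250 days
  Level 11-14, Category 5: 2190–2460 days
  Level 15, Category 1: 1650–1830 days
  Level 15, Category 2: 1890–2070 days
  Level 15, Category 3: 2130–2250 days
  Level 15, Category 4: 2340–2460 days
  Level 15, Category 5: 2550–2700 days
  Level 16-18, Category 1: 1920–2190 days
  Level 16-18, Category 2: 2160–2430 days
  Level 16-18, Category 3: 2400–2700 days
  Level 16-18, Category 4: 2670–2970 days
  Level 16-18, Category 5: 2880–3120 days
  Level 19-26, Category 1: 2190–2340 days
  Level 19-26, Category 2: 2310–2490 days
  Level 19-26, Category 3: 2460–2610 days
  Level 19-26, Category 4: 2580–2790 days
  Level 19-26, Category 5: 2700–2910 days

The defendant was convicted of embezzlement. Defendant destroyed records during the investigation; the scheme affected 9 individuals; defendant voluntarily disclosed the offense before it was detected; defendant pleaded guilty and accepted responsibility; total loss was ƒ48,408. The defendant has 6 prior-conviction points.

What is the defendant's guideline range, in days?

Base offense level for embezzlement: 10.
S1 applies (level before this adjustment is 10 ≥ 7, so +5): 10 + 5 = 15.
S2 applies: 15 + 2 = 17.
S3 applies: 17 − 1 = 16.
S5 applies: 16 + 2 = 18.
S6 applies: 18 − 2 = 16.
Final offense level: 16.
Criminal history: 6 prior points → Category 3 (4-8).
Level 16 falls in the 16-18 band.
Grid: Level 16-18 × Category 3 = 2400-2700 days.

2400-2700 days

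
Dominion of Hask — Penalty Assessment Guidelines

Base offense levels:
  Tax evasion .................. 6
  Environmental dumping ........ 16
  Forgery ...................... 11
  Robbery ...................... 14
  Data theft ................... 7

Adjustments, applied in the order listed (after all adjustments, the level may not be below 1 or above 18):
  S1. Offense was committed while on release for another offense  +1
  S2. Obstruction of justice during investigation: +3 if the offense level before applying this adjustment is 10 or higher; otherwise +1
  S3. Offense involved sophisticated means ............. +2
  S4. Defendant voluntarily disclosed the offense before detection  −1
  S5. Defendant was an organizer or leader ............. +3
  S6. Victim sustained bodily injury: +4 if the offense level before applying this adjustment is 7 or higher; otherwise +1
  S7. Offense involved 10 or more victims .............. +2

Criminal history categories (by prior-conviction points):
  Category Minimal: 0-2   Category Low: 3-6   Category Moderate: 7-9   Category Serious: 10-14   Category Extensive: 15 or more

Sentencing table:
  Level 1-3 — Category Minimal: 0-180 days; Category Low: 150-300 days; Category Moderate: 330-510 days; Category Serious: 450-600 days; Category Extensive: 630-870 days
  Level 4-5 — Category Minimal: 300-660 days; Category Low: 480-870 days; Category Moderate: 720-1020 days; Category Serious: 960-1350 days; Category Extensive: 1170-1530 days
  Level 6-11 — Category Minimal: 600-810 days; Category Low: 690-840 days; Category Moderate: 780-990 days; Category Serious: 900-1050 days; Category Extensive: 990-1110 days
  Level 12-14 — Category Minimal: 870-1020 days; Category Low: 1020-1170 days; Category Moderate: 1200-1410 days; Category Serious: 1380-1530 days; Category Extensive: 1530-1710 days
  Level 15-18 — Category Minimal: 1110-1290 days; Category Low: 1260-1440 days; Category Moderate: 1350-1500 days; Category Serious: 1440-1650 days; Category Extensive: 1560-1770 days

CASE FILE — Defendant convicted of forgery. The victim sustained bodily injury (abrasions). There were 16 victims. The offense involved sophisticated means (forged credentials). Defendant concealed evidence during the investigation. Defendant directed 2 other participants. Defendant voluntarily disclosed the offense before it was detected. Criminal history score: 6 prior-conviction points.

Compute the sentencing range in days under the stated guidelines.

1260-1440 days

Base offense level for forgery: 11.
S2 applies (level before this adjustment is 11 ≥ 10, so +3): 11 + 3 = 14.
S3 applies: 14 + 2 = 16.
S4 applies: 16 − 1 = 15.
S5 applies: 15 + 3 = 18.
S6 applies (level before this adjustment is 18 ≥ 7, so +4): 18 + 4 = 22.
S7 applies: 22 + 2 = 24.
Level 24 exceeds the maximum of 18; capped at 18.
Final offense level: 18.
Criminal history: 6 prior points → Category Low (3-6).
Level 18 falls in the 15-18 band.
Grid: Level 15-18 × Category Low = 1260-1440 days.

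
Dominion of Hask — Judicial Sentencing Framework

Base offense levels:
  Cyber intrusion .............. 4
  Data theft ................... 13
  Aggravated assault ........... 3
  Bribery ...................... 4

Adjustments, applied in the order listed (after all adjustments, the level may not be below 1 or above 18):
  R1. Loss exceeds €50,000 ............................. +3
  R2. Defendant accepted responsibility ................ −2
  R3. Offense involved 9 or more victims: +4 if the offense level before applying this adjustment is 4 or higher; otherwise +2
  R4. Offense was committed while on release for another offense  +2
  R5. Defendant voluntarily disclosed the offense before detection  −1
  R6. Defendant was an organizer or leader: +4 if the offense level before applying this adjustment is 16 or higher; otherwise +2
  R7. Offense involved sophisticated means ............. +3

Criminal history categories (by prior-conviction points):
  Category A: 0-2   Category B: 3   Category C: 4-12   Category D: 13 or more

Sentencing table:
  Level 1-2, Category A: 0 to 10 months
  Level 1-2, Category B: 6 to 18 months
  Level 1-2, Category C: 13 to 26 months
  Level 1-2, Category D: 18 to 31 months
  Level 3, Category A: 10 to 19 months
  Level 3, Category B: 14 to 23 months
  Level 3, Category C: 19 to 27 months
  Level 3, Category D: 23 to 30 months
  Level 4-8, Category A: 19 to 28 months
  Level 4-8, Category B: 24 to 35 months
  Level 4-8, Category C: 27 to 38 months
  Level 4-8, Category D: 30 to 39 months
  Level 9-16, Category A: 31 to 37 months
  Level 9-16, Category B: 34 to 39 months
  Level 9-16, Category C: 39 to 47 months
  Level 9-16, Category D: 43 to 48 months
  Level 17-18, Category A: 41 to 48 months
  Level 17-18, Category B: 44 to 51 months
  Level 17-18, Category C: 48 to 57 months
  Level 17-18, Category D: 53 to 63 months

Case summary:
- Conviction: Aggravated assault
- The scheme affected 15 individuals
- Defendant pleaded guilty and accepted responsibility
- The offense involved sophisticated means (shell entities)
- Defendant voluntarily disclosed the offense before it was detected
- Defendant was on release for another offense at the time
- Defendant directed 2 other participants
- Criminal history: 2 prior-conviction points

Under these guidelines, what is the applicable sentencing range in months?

31-37 months

Base offense level for aggravated assault: 3.
R2 applies: 3 − 2 = 1.
R3 applies (level before this adjustment is 1 < 4, so +2): 1 + 2 = 3.
R4 applies: 3 + 2 = 5.
R5 applies: 5 − 1 = 4.
R6 applies (level before this adjustment is 4 < 16, so +2): 4 + 2 = 6.
R7 applies: 6 + 3 = 9.
Final offense level: 9.
Criminal history: 2 prior points → Category A (0-2).
Level 9 falls in the 9-16 band.
Grid: Level 9-16 × Category A = 31-37 months.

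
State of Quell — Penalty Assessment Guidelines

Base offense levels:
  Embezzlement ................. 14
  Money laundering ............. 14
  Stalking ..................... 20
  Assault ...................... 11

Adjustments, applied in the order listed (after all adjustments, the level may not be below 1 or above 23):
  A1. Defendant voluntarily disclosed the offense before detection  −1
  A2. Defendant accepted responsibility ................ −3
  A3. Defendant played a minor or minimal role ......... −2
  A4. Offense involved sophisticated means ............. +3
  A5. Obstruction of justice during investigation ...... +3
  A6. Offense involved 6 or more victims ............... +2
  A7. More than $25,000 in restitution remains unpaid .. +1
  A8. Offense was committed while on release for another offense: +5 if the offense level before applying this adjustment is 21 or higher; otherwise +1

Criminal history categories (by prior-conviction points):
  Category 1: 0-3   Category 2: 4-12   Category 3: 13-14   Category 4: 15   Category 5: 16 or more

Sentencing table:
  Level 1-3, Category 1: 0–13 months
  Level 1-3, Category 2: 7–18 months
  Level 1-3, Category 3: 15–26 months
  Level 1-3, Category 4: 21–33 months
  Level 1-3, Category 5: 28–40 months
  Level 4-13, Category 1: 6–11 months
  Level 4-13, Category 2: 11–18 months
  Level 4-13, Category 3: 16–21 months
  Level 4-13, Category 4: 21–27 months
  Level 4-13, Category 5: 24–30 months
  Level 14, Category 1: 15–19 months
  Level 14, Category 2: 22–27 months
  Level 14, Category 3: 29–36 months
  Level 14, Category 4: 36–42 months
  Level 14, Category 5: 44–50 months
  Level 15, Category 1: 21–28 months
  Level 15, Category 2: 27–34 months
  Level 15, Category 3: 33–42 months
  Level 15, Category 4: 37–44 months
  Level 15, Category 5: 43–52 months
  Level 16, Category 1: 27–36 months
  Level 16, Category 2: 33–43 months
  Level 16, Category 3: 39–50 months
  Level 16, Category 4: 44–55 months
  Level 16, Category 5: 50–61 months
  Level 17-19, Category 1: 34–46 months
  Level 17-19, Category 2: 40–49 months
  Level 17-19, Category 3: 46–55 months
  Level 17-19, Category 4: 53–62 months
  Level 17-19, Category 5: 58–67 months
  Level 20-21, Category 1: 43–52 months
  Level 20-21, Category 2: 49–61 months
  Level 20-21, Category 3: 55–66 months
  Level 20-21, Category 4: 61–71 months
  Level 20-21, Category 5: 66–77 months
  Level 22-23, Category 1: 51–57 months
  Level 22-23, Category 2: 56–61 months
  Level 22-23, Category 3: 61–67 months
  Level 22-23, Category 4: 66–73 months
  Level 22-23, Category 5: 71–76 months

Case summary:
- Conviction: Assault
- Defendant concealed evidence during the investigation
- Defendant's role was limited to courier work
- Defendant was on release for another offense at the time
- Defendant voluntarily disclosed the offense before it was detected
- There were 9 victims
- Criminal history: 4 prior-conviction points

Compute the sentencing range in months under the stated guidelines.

22-27 months

Base offense level for assault: 11.
A1 applies: 11 − 1 = 10.
A3 applies: 10 − 2 = 8.
A5 applies: 8 + 3 = 11.
A6 applies: 11 + 2 = 13.
A8 applies (level before this adjustment is 13 < 21, so +1): 13 + 1 = 14.
Final offense level: 14.
Criminal history: 4 prior points → Category 2 (4-12).
Level 14 falls in the 14 band.
Grid: Level 14 × Category 2 = 22-27 months.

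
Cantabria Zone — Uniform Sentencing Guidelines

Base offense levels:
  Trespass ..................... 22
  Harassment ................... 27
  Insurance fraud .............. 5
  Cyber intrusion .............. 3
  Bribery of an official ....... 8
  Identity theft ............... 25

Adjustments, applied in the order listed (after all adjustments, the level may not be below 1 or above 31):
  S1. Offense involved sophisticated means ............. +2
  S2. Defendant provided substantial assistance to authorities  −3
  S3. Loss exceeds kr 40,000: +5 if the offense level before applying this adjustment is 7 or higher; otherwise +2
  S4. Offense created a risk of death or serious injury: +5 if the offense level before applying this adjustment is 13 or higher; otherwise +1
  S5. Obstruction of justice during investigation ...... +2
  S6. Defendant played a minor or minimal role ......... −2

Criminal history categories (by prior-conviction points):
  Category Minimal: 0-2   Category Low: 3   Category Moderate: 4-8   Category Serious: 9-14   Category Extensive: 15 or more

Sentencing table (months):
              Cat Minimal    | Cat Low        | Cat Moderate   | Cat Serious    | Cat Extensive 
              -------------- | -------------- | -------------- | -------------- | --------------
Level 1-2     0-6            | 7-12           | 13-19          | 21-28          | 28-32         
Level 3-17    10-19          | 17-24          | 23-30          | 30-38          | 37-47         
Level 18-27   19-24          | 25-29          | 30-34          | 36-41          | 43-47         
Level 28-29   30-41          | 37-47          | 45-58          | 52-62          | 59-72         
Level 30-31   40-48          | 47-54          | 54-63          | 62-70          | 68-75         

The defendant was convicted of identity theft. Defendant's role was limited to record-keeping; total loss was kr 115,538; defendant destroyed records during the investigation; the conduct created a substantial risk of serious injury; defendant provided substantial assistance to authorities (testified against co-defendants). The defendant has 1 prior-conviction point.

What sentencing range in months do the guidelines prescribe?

40-48 months

Base offense level for identity theft: 25.
S2 applies: 25 − 3 = 22.
S3 applies (level before this adjustment is 22 ≥ 7, so +5): 22 + 5 = 27.
S4 applies (level before this adjustment is 27 ≥ 13, so +5): 27 + 5 = 32.
S5 applies: 32 + 2 = 34.
S6 applies: 34 − 2 = 32.
Level 32 exceeds the maximum of 31; capped at 31.
Final offense level: 31.
Criminal history: 1 prior point → Category Minimal (0-2).
Level 31 falls in the 30-31 band.
Grid: Level 30-31 × Category Minimal = 40-48 months.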